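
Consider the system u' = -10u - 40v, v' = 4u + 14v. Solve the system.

u(t) = -3K_1e^(2t)sin(4t) + K_1e^(2t)cos(4t) + K_2e^(2t)sin(4t) + 3K_2e^(2t)cos(4t), v(t) = K_1e^(2t)sin(4t) - K_2e^(2t)cos(4t)

Coefficient matrix A = [[-10, -40], [4, 14]].
Characteristic polynomial det(A - λI) = λ^2 - 4λ + 20 = 0.
Eigenvalues λ = 2 ± 4i (complex conjugate pair).
For λ=2+4i: an eigenvector is (1,0) - i(-3,1) = (1 + 3i, 0 - i).
A real fundamental pair from Re and Im of e^((2+4i)t)v: X_1 = e^(2t)(cos(4t)·(1,0) + sin(4t)·(-3,1)), X_2 = e^(2t)(sin(4t)·(1,0) - cos(4t)·(-3,1)).
General solution: K_1X_1 + K_2X_2.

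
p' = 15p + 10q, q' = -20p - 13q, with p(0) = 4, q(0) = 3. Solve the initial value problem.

p(t) = 43e^(t)sin(2t) + 4e^(t)cos(2t), q(t) = -61e^(t)sin(2t) + 3e^(t)cos(2t)

Coefficient matrix A = [[15, 10], [-20, -13]].
Characteristic polynomial det(A - λI) = λ^2 - 2λ + 5 = 0.
Eigenvalues λ = 1 ± 2i (complex conjugate pair).
For λ=1+2i: an eigenvector is (-2,3) - i(1,-1) = (-2 - i, 3 + i).
A real fundamental pair from Re and Im of e^((1+2i)t)v: X_1 = e^(t)(cos(2t)·(-2,3) + sin(2t)·(1,-1)), X_2 = e^(t)(sin(2t)·(-2,3) - cos(2t)·(1,-1)).
General solution: C_1X_1 + C_2X_2.
Applying p(0)=4, q(0)=3 gives C_1=7, C_2=-18.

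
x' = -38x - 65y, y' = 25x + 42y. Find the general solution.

x(t) = 2C_1e^(2t)sin(5t) + 3C_1e^(2t)cos(5t) + 3C_2e^(2t)sin(5t) - 2C_2e^(2t)cos(5t), y(t) = -C_1e^(2t)sin(5t) - 2C_1e^(2t)cos(5t) - 2C_2e^(2t)sin(5t) + C_2e^(2t)cos(5t)

Coefficient matrix A = [[-38, -65], [25, 42]].
Characteristic polynomial det(A - λI) = λ^2 - 4λ + 29 = 0.
Eigenvalues λ = 2 ± 5i (complex conjugate pair).
For λ=2+5i: an eigenvector is (3,-2) - i(2,-1) = (3 - 2i, -2 + i).
A real fundamental pair from Re and Im of e^((2+5i)t)v: X_1 = e^(2t)(cos(5t)·(3,-2) + sin(5t)·(2,-1)), X_2 = e^(2t)(sin(5t)·(3,-2) - cos(5t)·(2,-1)).
General solution: C_1X_1 + C_2X_2.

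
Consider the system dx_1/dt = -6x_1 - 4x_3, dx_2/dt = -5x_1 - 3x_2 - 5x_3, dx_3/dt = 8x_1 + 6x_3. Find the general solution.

x_1(t) = c_1e^(2t) + c_3e^(-2t), x_2(t) = c_1e^(2t) + c_2e^(-3t), x_3(t) = -2c_1e^(2t) - c_3e^(-2t)

Coefficient matrix A = [[-6, 0, -4], [-5, -3, -5], [8, 0, 6]].
det(A - λI) = 0 gives eigenvalues λ = 2, -3, -2.
For λ=2: eigenvector (1,1,-2).
For λ=-3: eigenvector (0,1,0).
For λ=-2: eigenvector (1,0,-1).
General solution: c_1e^(2t)(1,1,-2) + c_2e^(-3t)(0,1,0) + c_3e^(-2t)(1,0,-1).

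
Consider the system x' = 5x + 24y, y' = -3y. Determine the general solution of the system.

x(t) = c_1e^(5t) - 3c_2e^(-3t), y(t) = c_2e^(-3t)

Coefficient matrix A = [[5, 24], [0, -3]].
Characteristic polynomial det(A - λI) = λ^2 - 2λ - 15 = 0.
Eigenvalues λ = 5, -3.
For λ=5: (A-λI) row 1 is [0, 24], so an eigenvector is (1, 0).
For λ=-3: (A-λI) row 1 is [8, 24], so an eigenvector is (-3, 1).
General solution: c_1e^(5t)(1,0) + c_2e^(-3t)(-3,1).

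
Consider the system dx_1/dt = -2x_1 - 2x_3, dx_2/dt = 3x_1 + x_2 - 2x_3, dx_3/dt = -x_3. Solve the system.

x_1(t) = C_1e^(-2t) - 2C_3e^(-t), x_2(t) = -C_1e^(-2t) + C_2e^(t) + 4C_3e^(-t), x_3(t) = C_3e^(-t)

Coefficient matrix A = [[-2, 0, -2], [3, 1, -2], [0, 0, -1]].
det(A - λI) = 0 gives eigenvalues λ = -2, 1, -1.
For λ=-2: eigenvector (1,-1,0).
For λ=1: eigenvector (0,1,0).
For λ=-1: eigenvector (-2,4,1).
General solution: C_1e^(-2t)(1,-1,0) + C_2e^(t)(0,1,0) + C_3e^(-t)(-2,4,1).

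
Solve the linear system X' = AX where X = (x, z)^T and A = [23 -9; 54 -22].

Coefficient matrix A = [[23, -9], [54, -22]].
Characteristic polynomial det(A - λI) = λ^2 - λ - 20 = 0.
Eigenvalues λ = -4, 5.
For λ=-4: (A-λI) row 1 is [27, -9], so an eigenvector is (1, 3).
For λ=5: (A-λI) row 1 is [18, -9], so an eigenvector is (1, 2).
General solution: c_1e^(-4t)(1,3) + c_2e^(5t)(1,2).

x(t) = c_1e^(-4t) + c_2e^(5t), z(t) = 3c_1e^(-4t) + 2c_2e^(5t)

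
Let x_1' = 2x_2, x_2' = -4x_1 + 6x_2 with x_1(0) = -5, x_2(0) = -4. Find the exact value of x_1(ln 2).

A = [[0,2],[-4,6]]; eigenvalues λ = 4, 2.
Eigenvectors: (-1,-2) for λ=4, (-1,-1) for λ=2.
From the initial condition, c_1 = -1, c_2 = 6.
x_1(ln 2) = (-1)(2^4)(-1) + (6)(2^2)(-1) = -8.

-8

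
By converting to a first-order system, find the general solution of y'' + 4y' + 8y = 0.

Let x_1 = y, x_2 = y'. Then x_1' = x_2 and x_2' = -8x_1 - 4x_2.
A = [[0,1],[-8,-4]]; det(A-λI) = λ^2 + 4λ + 8.
Eigenvalues λ = -2 ± 2i.

y(t) = C_1e^(-2t)cos(2t) + C_2e^(-2t)sin(2t)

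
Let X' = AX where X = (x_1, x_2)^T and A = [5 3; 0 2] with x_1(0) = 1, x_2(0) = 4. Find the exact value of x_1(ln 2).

A = [[5,3],[0,2]]; eigenvalues λ = 5, 2.
Eigenvectors: (1,0) for λ=5, (1,-1) for λ=2.
From the initial condition, c_1 = 5, c_2 = -4.
x_1(ln 2) = (5)(2^5)(1) + (-4)(2^2)(1) = 144.

144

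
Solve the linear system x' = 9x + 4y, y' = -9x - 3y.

x(t) = -2K_1e^(3t) - 2K_2te^(3t) - K_2e^(3t), y(t) = 3K_1e^(3t) + 3K_2te^(3t) + K_2e^(3t)

Coefficient matrix A = [[9, 4], [-9, -3]].
Characteristic polynomial det(A - λI) = λ^2 - 6λ + 9 = 0.
Single eigenvalue λ = 3 with algebraic multiplicity 2.
Eigenvector v = (-2,3); generalized eigenvector w with (A-λI)w=v is (-1,1).
General solution: e^(3t)[K_1·v + K_2·(t·v + w)].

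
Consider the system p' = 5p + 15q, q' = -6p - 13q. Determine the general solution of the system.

p(t) = 2K_1e^(-4t)sin(3t) - K_1e^(-4t)cos(3t) - K_2e^(-4t)sin(3t) - 2K_2e^(-4t)cos(3t), q(t) = -K_1e^(-4t)sin(3t) + K_1e^(-4t)cos(3t) + K_2e^(-4t)sin(3t) + K_2e^(-4t)cos(3t)

Coefficient matrix A = [[5, 15], [-6, -13]].
Characteristic polynomial det(A - λI) = λ^2 + 8λ + 25 = 0.
Eigenvalues λ = -4 ± 3i (complex conjugate pair).
For λ=-4+3i: an eigenvector is (-1,1) - i(2,-1) = (-1 - 2i, 1 + i).
A real fundamental pair from Re and Im of e^((-4+3i)t)v: X_1 = e^(-4t)(cos(3t)·(-1,1) + sin(3t)·(2,-1)), X_2 = e^(-4t)(sin(3t)·(-1,1) - cos(3t)·(2,-1)).
General solution: K_1X_1 + K_2X_2.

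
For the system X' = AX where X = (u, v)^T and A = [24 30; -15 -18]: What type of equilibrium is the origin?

unstable spiral

A = [[24,30],[-15,-18]]; det(A-λI) = λ^2 - 6λ + 18.
λ = 3 ± 3i: positive real part.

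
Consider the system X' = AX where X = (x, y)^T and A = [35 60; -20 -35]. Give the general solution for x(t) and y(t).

x(t) = -2c_1e^(5t) + 3c_2e^(-5t), y(t) = c_1e^(5t) - 2c_2e^(-5t)

Coefficient matrix A = [[35, 60], [-20, -35]].
Characteristic polynomial det(A - λI) = λ^2 - 25 = 0.
Eigenvalues λ = 5, -5.
For λ=5: (A-λI) row 1 is [30, 60], so an eigenvector is (-2, 1).
For λ=-5: (A-λI) row 1 is [40, 60], so an eigenvector is (3, -2).
General solution: c_1e^(5t)(-2,1) + c_2e^(-5t)(3,-2).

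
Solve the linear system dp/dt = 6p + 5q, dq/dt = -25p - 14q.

p(t) = -C_1e^(-4t)cos(5t) - C_2e^(-4t)sin(5t), q(t) = C_1e^(-4t)sin(5t) + 2C_1e^(-4t)cos(5t) + 2C_2e^(-4t)sin(5t) - C_2e^(-4t)cos(5t)

Coefficient matrix A = [[6, 5], [-25, -14]].
Characteristic polynomial det(A - λI) = λ^2 + 8λ + 41 = 0.
Eigenvalues λ = -4 ± 5i (complex conjugate pair).
For λ=-4+5i: an eigenvector is (-1,2) - i(0,1) = (-1, 2 - i).
A real fundamental pair from Re and Im of e^((-4+5i)t)v: X_1 = e^(-4t)(cos(5t)·(-1,2) + sin(5t)·(0,1)), X_2 = e^(-4t)(sin(5t)·(-1,2) - cos(5t)·(0,1)).
General solution: C_1X_1 + C_2X_2.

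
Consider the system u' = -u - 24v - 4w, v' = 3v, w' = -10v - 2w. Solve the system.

u(t) = K_1e^(-t) - 4K_2e^(3t) + 4K_3e^(-2t), v(t) = K_2e^(3t), w(t) = -2K_2e^(3t) + K_3e^(-2t)

Coefficient matrix A = [[-1, -24, -4], [0, 3, 0], [0, -10, -2]].
det(A - λI) = 0 gives eigenvalues λ = -1, 3, -2.
For λ=-1: eigenvector (1,0,0).
For λ=3: eigenvector (-4,1,-2).
For λ=-2: eigenvector (4,0,1).
General solution: K_1e^(-t)(1,0,0) + K_2e^(3t)(-4,1,-2) + K_3e^(-2t)(4,0,1).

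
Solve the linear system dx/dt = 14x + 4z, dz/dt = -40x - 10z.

x(t) = -K_1e^(2t)cos(4t) - K_2e^(2t)sin(4t), z(t) = K_1e^(2t)sin(4t) + 3K_1e^(2t)cos(4t) + 3K_2e^(2t)sin(4t) - K_2e^(2t)cos(4t)

Coefficient matrix A = [[14, 4], [-40, -10]].
Characteristic polynomial det(A - λI) = λ^2 - 4λ + 20 = 0.
Eigenvalues λ = 2 ± 4i (complex conjugate pair).
For λ=2+4i: an eigenvector is (-1,3) - i(0,1) = (-1, 3 - i).
A real fundamental pair from Re and Im of e^((2+4i)t)v: X_1 = e^(2t)(cos(4t)·(-1,3) + sin(4t)·(0,1)), X_2 = e^(2t)(sin(4t)·(-1,3) - cos(4t)·(0,1)).
General solution: K_1X_1 + K_2X_2.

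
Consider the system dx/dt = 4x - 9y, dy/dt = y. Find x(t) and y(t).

Coefficient matrix A = [[4, -9], [0, 1]].
Characteristic polynomial det(A - λI) = λ^2 - 5λ + 4 = 0.
Eigenvalues λ = 1, 4.
For λ=1: (A-λI) row 1 is [3, -9], so an eigenvector is (-3, -1).
For λ=4: (A-λI) row 1 is [0, -9], so an eigenvector is (1, 0).
General solution: C_1e^(t)(-3,-1) + C_2e^(4t)(1,0).

x(t) = -3C_1e^(t) + C_2e^(4t), y(t) = -C_1e^(t)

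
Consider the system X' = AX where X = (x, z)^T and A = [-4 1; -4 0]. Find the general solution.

Coefficient matrix A = [[-4, 1], [-4, 0]].
Characteristic polynomial det(A - λI) = λ^2 + 4λ + 4 = 0.
Single eigenvalue λ = -2 with algebraic multiplicity 2.
Eigenvector v = (1,2); generalized eigenvector w with (A-λI)w=v is (-1,-1).
General solution: e^(-2t)[K_1·v + K_2·(t·v + w)].

x(t) = K_1e^(-2t) + K_2te^(-2t) - K_2e^(-2t), z(t) = 2K_1e^(-2t) + 2K_2te^(-2t) - K_2e^(-2t)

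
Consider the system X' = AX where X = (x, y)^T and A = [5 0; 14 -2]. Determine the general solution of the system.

Coefficient matrix A = [[5, 0], [14, -2]].
Characteristic polynomial det(A - λI) = λ^2 - 3λ - 10 = 0.
Eigenvalues λ = -2, 5.
For λ=-2: (A-λI) row 1 is [7, 0], so an eigenvector is (0, -1).
For λ=5: (A-λI) row 2 is [14, -7], so an eigenvector is (1, 2).
General solution: K_1e^(-2t)(0,-1) + K_2e^(5t)(1,2).

x(t) = K_2e^(5t), y(t) = -K_1e^(-2t) + 2K_2e^(5t)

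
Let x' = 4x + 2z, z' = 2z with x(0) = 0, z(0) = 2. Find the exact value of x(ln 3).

144

A = [[4,2],[0,2]]; eigenvalues λ = 4, 2.
Eigenvectors: (-1,0) for λ=4, (1,-1) for λ=2.
From the initial condition, c_1 = -2, c_2 = -2.
x(ln 3) = (-2)(3^4)(-1) + (-2)(3^2)(1) = 144.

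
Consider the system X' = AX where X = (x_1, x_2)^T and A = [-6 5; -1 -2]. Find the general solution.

Coefficient matrix A = [[-6, 5], [-1, -2]].
Characteristic polynomial det(A - λI) = λ^2 + 8λ + 17 = 0.
Eigenvalues λ = -4 ± i (complex conjugate pair).
For λ=-4+i: an eigenvector is (1,0) - i(-2,-1) = (1 + 2i, 0 + i).
A real fundamental pair from Re and Im of e^((-4+i)t)v: X_1 = e^(-4t)(cos(t)·(1,0) + sin(t)·(-2,-1)), X_2 = e^(-4t)(sin(t)·(1,0) - cos(t)·(-2,-1)).
General solution: c_1X_1 + c_2X_2.

x_1(t) = -2c_1e^(-4t)sin(t) + c_1e^(-4t)cos(t) + c_2e^(-4t)sin(t) + 2c_2e^(-4t)cos(t), x_2(t) = -c_1e^(-4t)sin(t) + c_2e^(-4t)cos(t)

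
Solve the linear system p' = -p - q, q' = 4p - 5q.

Coefficient matrix A = [[-1, -1], [4, -5]].
Characteristic polynomial det(A - λI) = λ^2 + 6λ + 9 = 0.
Single eigenvalue λ = -3 with algebraic multiplicity 2.
Eigenvector v = (-1,-2); generalized eigenvector w with (A-λI)w=v is (-2,-3).
General solution: e^(-3t)[c_1·v + c_2·(t·v + w)].

p(t) = -c_1e^(-3t) - c_2te^(-3t) - 2c_2e^(-3t), q(t) = -2c_1e^(-3t) - 2c_2te^(-3t) - 3c_2e^(-3t)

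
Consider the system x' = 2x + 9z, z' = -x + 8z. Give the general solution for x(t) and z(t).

x(t) = 3C_1e^(5t) + 3C_2te^(5t) - C_2e^(5t), z(t) = C_1e^(5t) + C_2te^(5t)

Coefficient matrix A = [[2, 9], [-1, 8]].
Characteristic polynomial det(A - λI) = λ^2 - 10λ + 25 = 0.
Single eigenvalue λ = 5 with algebraic multiplicity 2.
Eigenvector v = (3,1); generalized eigenvector w with (A-λI)w=v is (-1,0).
General solution: e^(5t)[C_1·v + C_2·(t·v + w)].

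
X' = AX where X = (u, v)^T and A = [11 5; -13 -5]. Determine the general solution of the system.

Coefficient matrix A = [[11, 5], [-13, -5]].
Characteristic polynomial det(A - λI) = λ^2 - 6λ + 10 = 0.
Eigenvalues λ = 3 ± i (complex conjugate pair).
For λ=3+i: an eigenvector is (2,-3) - i(1,-2) = (2 - i, -3 + 2i).
A real fundamental pair from Re and Im of e^((3+i)t)v: X_1 = e^(3t)(cos(t)·(2,-3) + sin(t)·(1,-2)), X_2 = e^(3t)(sin(t)·(2,-3) - cos(t)·(1,-2)).
General solution: K_1X_1 + K_2X_2.

u(t) = K_1e^(3t)sin(t) + 2K_1e^(3t)cos(t) + 2K_2e^(3t)sin(t) - K_2e^(3t)cos(t), v(t) = -2K_1e^(3t)sin(t) - 3K_1e^(3t)cos(t) - 3K_2e^(3t)sin(t) + 2K_2e^(3t)cos(t)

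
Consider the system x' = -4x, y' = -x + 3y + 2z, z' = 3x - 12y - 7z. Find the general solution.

x(t) = C_1e^(-4t), y(t) = C_1e^(-4t) + C_2e^(-t) - C_3e^(-3t), z(t) = -3C_1e^(-4t) - 2C_2e^(-t) + 3C_3e^(-3t)

Coefficient matrix A = [[-4, 0, 0], [-1, 3, 2], [3, -12, -7]].
det(A - λI) = 0 gives eigenvalues λ = -4, -1, -3.
For λ=-4: eigenvector (1,1,-3).
For λ=-1: eigenvector (0,1,-2).
For λ=-3: eigenvector (0,-1,3).
General solution: C_1e^(-4t)(1,1,-3) + C_2e^(-t)(0,1,-2) + C_3e^(-3t)(0,-1,3).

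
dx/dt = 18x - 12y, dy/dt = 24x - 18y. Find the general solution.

x(t) = K_1e^(6t) + K_2e^(-6t), y(t) = K_1e^(6t) + 2K_2e^(-6t)

Coefficient matrix A = [[18, -12], [24, -18]].
Characteristic polynomial det(A - λI) = λ^2 - 36 = 0.
Eigenvalues λ = 6, -6.
For λ=6: (A-λI) row 1 is [12, -12], so an eigenvector is (1, 1).
For λ=-6: (A-λI) row 1 is [24, -12], so an eigenvector is (1, 2).
General solution: K_1e^(6t)(1,1) + K_2e^(-6t)(1,2).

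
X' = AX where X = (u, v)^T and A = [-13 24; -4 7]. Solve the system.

Coefficient matrix A = [[-13, 24], [-4, 7]].
Characteristic polynomial det(A - λI) = λ^2 + 6λ + 5 = 0.
Eigenvalues λ = -5, -1.
For λ=-5: (A-λI) row 1 is [-8, 24], so an eigenvector is (-3, -1).
For λ=-1: (A-λI) row 1 is [-12, 24], so an eigenvector is (-2, -1).
General solution: c_1e^(-5t)(-3,-1) + c_2e^(-t)(-2,-1).

u(t) = -3c_1e^(-5t) - 2c_2e^(-t), v(t) = -c_1e^(-5t) - c_2e^(-t)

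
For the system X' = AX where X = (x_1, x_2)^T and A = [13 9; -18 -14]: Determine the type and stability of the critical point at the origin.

A = [[13,9],[-18,-14]]; det(A-λI) = λ^2 + λ - 20.
λ = 4, -5: opposite signs.

saddle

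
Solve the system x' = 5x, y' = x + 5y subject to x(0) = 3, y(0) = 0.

Coefficient matrix A = [[5, 0], [1, 5]].
Characteristic polynomial det(A - λI) = λ^2 - 10λ + 25 = 0.
Single eigenvalue λ = 5 with algebraic multiplicity 2.
Eigenvector v = (0,-1); generalized eigenvector w with (A-λI)w=v is (-1,-3).
General solution: e^(5t)[c_1·v + c_2·(t·v + w)].
Applying x(0)=3, y(0)=0 gives c_1=9, c_2=-3.

x(t) = 3e^(5t), y(t) = 3te^(5t)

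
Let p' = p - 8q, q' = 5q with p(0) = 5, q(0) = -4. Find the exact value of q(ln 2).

-128

A = [[1,-8],[0,5]]; eigenvalues λ = 1, 5.
Eigenvectors: (1,0) for λ=1, (2,-1) for λ=5.
From the initial condition, c_1 = -3, c_2 = 4.
q(ln 2) = (-3)(2^1)(0) + (4)(2^5)(-1) = -128.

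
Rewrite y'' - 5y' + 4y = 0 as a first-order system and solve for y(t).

y(t) = K_1e^(4t) + K_2e^(t)

Let x_1 = y, x_2 = y'. Then x_1' = x_2 and x_2' = -4x_1 + 5x_2.
A = [[0,1],[-4,5]]; det(A-λI) = λ^2 - 5λ + 4.
Eigenvalues λ = 4, 1 with eigenvectors (1,4), (1,1).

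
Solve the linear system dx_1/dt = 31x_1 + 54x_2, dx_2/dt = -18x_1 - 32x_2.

x_1(t) = 2c_1e^(4t) - 3c_2e^(-5t), x_2(t) = -c_1e^(4t) + 2c_2e^(-5t)

Coefficient matrix A = [[31, 54], [-18, -32]].
Characteristic polynomial det(A - λI) = λ^2 + λ - 20 = 0.
Eigenvalues λ = 4, -5.
For λ=4: (A-λI) row 1 is [27, 54], so an eigenvector is (2, -1).
For λ=-5: (A-λI) row 1 is [36, 54], so an eigenvector is (-3, 2).
General solution: c_1e^(4t)(2,-1) + c_2e^(-5t)(-3,2).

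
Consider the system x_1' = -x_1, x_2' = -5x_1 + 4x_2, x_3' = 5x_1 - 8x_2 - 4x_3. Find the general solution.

x_1(t) = K_1e^(-t), x_2(t) = K_1e^(-t) + K_2e^(4t), x_3(t) = -K_1e^(-t) - K_2e^(4t) + K_3e^(-4t)

Coefficient matrix A = [[-1, 0, 0], [-5, 4, 0], [5, -8, -4]].
det(A - λI) = 0 gives eigenvalues λ = -1, 4, -4.
For λ=-1: eigenvector (1,1,-1).
For λ=4: eigenvector (0,1,-1).
For λ=-4: eigenvector (0,0,1).
General solution: K_1e^(-t)(1,1,-1) + K_2e^(4t)(0,1,-1) + K_3e^(-4t)(0,0,1).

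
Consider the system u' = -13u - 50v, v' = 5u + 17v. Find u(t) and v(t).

Coefficient matrix A = [[-13, -50], [5, 17]].
Characteristic polynomial det(A - λI) = λ^2 - 4λ + 29 = 0.
Eigenvalues λ = 2 ± 5i (complex conjugate pair).
For λ=2+5i: an eigenvector is (-3,1) - i(-1,0) = (-3 + i, 1).
A real fundamental pair from Re and Im of e^((2+5i)t)v: X_1 = e^(2t)(cos(5t)·(-3,1) + sin(5t)·(-1,0)), X_2 = e^(2t)(sin(5t)·(-3,1) - cos(5t)·(-1,0)).
General solution: K_1X_1 + K_2X_2.

u(t) = -K_1e^(2t)sin(5t) - 3K_1e^(2t)cos(5t) - 3K_2e^(2t)sin(5t) + K_2e^(2t)cos(5t), v(t) = K_1e^(2t)cos(5t) + K_2e^(2t)sin(5t)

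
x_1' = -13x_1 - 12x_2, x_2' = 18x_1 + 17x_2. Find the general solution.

x_1(t) = -2K_1e^(5t) + K_2e^(-t), x_2(t) = 3K_1e^(5t) - K_2e^(-t)

Coefficient matrix A = [[-13, -12], [18, 17]].
Characteristic polynomial det(A - λI) = λ^2 - 4λ - 5 = 0.
Eigenvalues λ = 5, -1.
For λ=5: (A-λI) row 1 is [-18, -12], so an eigenvector is (-2, 3).
For λ=-1: (A-λI) row 1 is [-12, -12], so an eigenvector is (1, -1).
General solution: K_1e^(5t)(-2,3) + K_2e^(-t)(1,-1).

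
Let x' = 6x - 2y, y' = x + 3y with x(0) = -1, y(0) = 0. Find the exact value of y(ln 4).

A = [[6,-2],[1,3]]; eigenvalues λ = 4, 5.
Eigenvectors: (-1,-1) for λ=4, (-2,-1) for λ=5.
From the initial condition, c_1 = -1, c_2 = 1.
y(ln 4) = (-1)(4^4)(-1) + (1)(4^5)(-1) = -768.

-768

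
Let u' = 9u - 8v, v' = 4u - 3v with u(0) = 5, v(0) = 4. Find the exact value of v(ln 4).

1036

A = [[9,-8],[4,-3]]; eigenvalues λ = 1, 5.
Eigenvectors: (-1,-1) for λ=1, (2,1) for λ=5.
From the initial condition, c_1 = -3, c_2 = 1.
v(ln 4) = (-3)(4^1)(-1) + (1)(4^5)(1) = 1036.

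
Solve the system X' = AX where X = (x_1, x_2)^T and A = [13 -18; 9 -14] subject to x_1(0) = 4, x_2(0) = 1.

Coefficient matrix A = [[13, -18], [9, -14]].
Characteristic polynomial det(A - λI) = λ^2 + λ - 20 = 0.
Eigenvalues λ = -5, 4.
For λ=-5: (A-λI) row 1 is [18, -18], so an eigenvector is (-1, -1).
For λ=4: (A-λI) row 1 is [9, -18], so an eigenvector is (-2, -1).
General solution: K_1e^(-5t)(-1,-1) + K_2e^(4t)(-2,-1).
Applying x_1(0)=4, x_2(0)=1 gives K_1=2, K_2=-3.

x_1(t) = 6e^(4t) - 2e^(-5t), x_2(t) = 3e^(4t) - 2e^(-5t)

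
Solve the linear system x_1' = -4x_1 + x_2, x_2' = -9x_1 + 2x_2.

Coefficient matrix A = [[-4, 1], [-9, 2]].
Characteristic polynomial det(A - λI) = λ^2 + 2λ + 1 = 0.
Single eigenvalue λ = -1 with algebraic multiplicity 2.
Eigenvector v = (-1,-3); generalized eigenvector w with (A-λI)w=v is (0,-1).
General solution: e^(-t)[K_1·v + K_2·(t·v + w)].

x_1(t) = -K_1e^(-t) - K_2te^(-t), x_2(t) = -3K_1e^(-t) - 3K_2te^(-t) - K_2e^(-t)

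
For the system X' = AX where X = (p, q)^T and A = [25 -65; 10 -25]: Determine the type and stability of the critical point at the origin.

A = [[25,-65],[10,-25]]; det(A-λI) = λ^2 + 25.
λ = 0 ± 5i: zero real part.

center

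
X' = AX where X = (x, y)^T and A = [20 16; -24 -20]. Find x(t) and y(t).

Coefficient matrix A = [[20, 16], [-24, -20]].
Characteristic polynomial det(A - λI) = λ^2 - 16 = 0.
Eigenvalues λ = 4, -4.
For λ=4: (A-λI) row 1 is [16, 16], so an eigenvector is (-1, 1).
For λ=-4: (A-λI) row 1 is [24, 16], so an eigenvector is (2, -3).
General solution: c_1e^(4t)(-1,1) + c_2e^(-4t)(2,-3).

x(t) = -c_1e^(4t) + 2c_2e^(-4t), y(t) = c_1e^(4t) - 3c_2e^(-4t)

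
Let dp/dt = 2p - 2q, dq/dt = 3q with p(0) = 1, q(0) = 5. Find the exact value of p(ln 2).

A = [[2,-2],[0,3]]; eigenvalues λ = 2, 3.
Eigenvectors: (-1,0) for λ=2, (-2,1) for λ=3.
From the initial condition, c_1 = -11, c_2 = 5.
p(ln 2) = (-11)(2^2)(-1) + (5)(2^3)(-2) = -36.

-36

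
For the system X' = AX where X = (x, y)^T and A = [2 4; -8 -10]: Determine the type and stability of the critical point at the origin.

stable node

A = [[2,4],[-8,-10]]; det(A-λI) = λ^2 + 8λ + 12.
λ = -2, -6: both negative.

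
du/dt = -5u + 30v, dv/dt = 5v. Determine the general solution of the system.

u(t) = -K_1e^(-5t) + 3K_2e^(5t), v(t) = K_2e^(5t)

Coefficient matrix A = [[-5, 30], [0, 5]].
Characteristic polynomial det(A - λI) = λ^2 - 25 = 0.
Eigenvalues λ = -5, 5.
For λ=-5: (A-λI) row 1 is [0, 30], so an eigenvector is (-1, 0).
For λ=5: (A-λI) row 1 is [-10, 30], so an eigenvector is (3, 1).
General solution: K_1e^(-5t)(-1,0) + K_2e^(5t)(3,1).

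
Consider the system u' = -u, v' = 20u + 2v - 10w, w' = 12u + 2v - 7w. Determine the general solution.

Coefficient matrix A = [[-1, 0, 0], [20, 2, -10], [12, 2, -7]].
det(A - λI) = 0 gives eigenvalues λ = -1, -2, -3.
For λ=-1: eigenvector (1,0,2).
For λ=-2: eigenvector (0,5,2).
For λ=-3: eigenvector (0,2,1).
General solution: C_1e^(-t)(1,0,2) + C_2e^(-2t)(0,5,2) + C_3e^(-3t)(0,2,1).

u(t) = C_1e^(-t), v(t) = 5C_2e^(-2t) + 2C_3e^(-3t), w(t) = 2C_1e^(-t) + 2C_2e^(-2t) + C_3e^(-3t)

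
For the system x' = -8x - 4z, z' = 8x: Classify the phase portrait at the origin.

A = [[-8,-4],[8,0]]; det(A-λI) = λ^2 + 8λ + 32.
λ = -4 ± 4i: negative real part.

stable spiral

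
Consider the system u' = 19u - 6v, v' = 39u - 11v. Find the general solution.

Coefficient matrix A = [[19, -6], [39, -11]].
Characteristic polynomial det(A - λI) = λ^2 - 8λ + 25 = 0.
Eigenvalues λ = 4 ± 3i (complex conjugate pair).
For λ=4+3i: an eigenvector is (1,3) - i(-1,-2) = (1 + i, 3 + 2i).
A real fundamental pair from Re and Im of e^((4+3i)t)v: X_1 = e^(4t)(cos(3t)·(1,3) + sin(3t)·(-1,-2)), X_2 = e^(4t)(sin(3t)·(1,3) - cos(3t)·(-1,-2)).
General solution: C_1X_1 + C_2X_2.

u(t) = -C_1e^(4t)sin(3t) + C_1e^(4t)cos(3t) + C_2e^(4t)sin(3t) + C_2e^(4t)cos(3t), v(t) = -2C_1e^(4t)sin(3t) + 3C_1e^(4t)cos(3t) + 3C_2e^(4t)sin(3t) + 2C_2e^(4t)cos(3t)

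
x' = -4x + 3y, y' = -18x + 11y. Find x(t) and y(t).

x(t) = -C_1e^(5t) - C_2e^(2t), y(t) = -3C_1e^(5t) - 2C_2e^(2t)

Coefficient matrix A = [[-4, 3], [-18, 11]].
Characteristic polynomial det(A - λI) = λ^2 - 7λ + 10 = 0.
Eigenvalues λ = 5, 2.
For λ=5: (A-λI) row 1 is [-9, 3], so an eigenvector is (-1, -3).
For λ=2: (A-λI) row 1 is [-6, 3], so an eigenvector is (-1, -2).
General solution: C_1e^(5t)(-1,-3) + C_2e^(2t)(-1,-2).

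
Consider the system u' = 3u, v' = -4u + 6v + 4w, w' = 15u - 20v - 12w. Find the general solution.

u(t) = c_1e^(3t), v(t) = c_2e^(-2t) - 2c_3e^(-4t), w(t) = c_1e^(3t) - 2c_2e^(-2t) + 5c_3e^(-4t)

Coefficient matrix A = [[3, 0, 0], [-4, 6, 4], [15, -20, -12]].
det(A - λI) = 0 gives eigenvalues λ = 3, -2, -4.
For λ=3: eigenvector (1,0,1).
For λ=-2: eigenvector (0,1,-2).
For λ=-4: eigenvector (0,-2,5).
General solution: c_1e^(3t)(1,0,1) + c_2e^(-2t)(0,1,-2) + c_3e^(-4t)(0,-2,5).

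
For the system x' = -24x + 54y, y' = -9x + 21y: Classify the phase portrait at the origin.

A = [[-24,54],[-9,21]]; det(A-λI) = λ^2 + 3λ - 18.
λ = 3, -6: opposite signs.

saddle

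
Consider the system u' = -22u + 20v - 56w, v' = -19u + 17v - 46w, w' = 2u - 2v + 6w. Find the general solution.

Coefficient matrix A = [[-22, 20, -56], [-19, 17, -46], [2, -2, 6]].
det(A - λI) = 0 gives eigenvalues λ = 2, 1, -2.
For λ=2: eigenvector (-4,-2,1).
For λ=1: eigenvector (-4,1,2).
For λ=-2: eigenvector (1,1,0).
General solution: c_1e^(2t)(-4,-2,1) + c_2e^(t)(-4,1,2) + c_3e^(-2t)(1,1,0).

u(t) = -4c_1e^(2t) - 4c_2e^(t) + c_3e^(-2t), v(t) = -2c_1e^(2t) + c_2e^(t) + c_3e^(-2t), w(t) = c_1e^(2t) + 2c_2e^(t)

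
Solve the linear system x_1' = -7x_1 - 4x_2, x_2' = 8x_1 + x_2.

Coefficient matrix A = [[-7, -4], [8, 1]].
Characteristic polynomial det(A - λI) = λ^2 + 6λ + 25 = 0.
Eigenvalues λ = -3 ± 4i (complex conjugate pair).
For λ=-3+4i: an eigenvector is (0,-1) - i(1,-1) = (0 - i, -1 + i).
A real fundamental pair from Re and Im of e^((-3+4i)t)v: X_1 = e^(-3t)(cos(4t)·(0,-1) + sin(4t)·(1,-1)), X_2 = e^(-3t)(sin(4t)·(0,-1) - cos(4t)·(1,-1)).
General solution: K_1X_1 + K_2X_2.

x_1(t) = K_1e^(-3t)sin(4t) - K_2e^(-3t)cos(4t), x_2(t) = -K_1e^(-3t)sin(4t) - K_1e^(-3t)cos(4t) - K_2e^(-3t)sin(4t) + K_2e^(-3t)cos(4t)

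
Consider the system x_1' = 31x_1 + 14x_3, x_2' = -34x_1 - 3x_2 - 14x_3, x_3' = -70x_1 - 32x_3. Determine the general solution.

x_1(t) = K_1e^(3t) - 2K_3e^(-4t), x_2(t) = -K_1e^(3t) + K_2e^(-3t) + 2K_3e^(-4t), x_3(t) = -2K_1e^(3t) + 5K_3e^(-4t)

Coefficient matrix A = [[31, 0, 14], [-34, -3, -14], [-70, 0, -32]].
det(A - λI) = 0 gives eigenvalues λ = 3, -3, -4.
For λ=3: eigenvector (1,-1,-2).
For λ=-3: eigenvector (0,1,0).
For λ=-4: eigenvector (-2,2,5).
General solution: K_1e^(3t)(1,-1,-2) + K_2e^(-3t)(0,1,0) + K_3e^(-4t)(-2,2,5).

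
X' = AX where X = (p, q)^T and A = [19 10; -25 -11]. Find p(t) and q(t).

Coefficient matrix A = [[19, 10], [-25, -11]].
Characteristic polynomial det(A - λI) = λ^2 - 8λ + 41 = 0.
Eigenvalues λ = 4 ± 5i (complex conjugate pair).
For λ=4+5i: an eigenvector is (1,-1) - i(1,-2) = (1 - i, -1 + 2i).
A real fundamental pair from Re and Im of e^((4+5i)t)v: X_1 = e^(4t)(cos(5t)·(1,-1) + sin(5t)·(1,-2)), X_2 = e^(4t)(sin(5t)·(1,-1) - cos(5t)·(1,-2)).
General solution: K_1X_1 + K_2X_2.

p(t) = K_1e^(4t)sin(5t) + K_1e^(4t)cos(5t) + K_2e^(4t)sin(5t) - K_2e^(4t)cos(5t), q(t) = -2K_1e^(4t)sin(5t) - K_1e^(4t)cos(5t) - K_2e^(4t)sin(5t) + 2K_2e^(4t)cos(5t)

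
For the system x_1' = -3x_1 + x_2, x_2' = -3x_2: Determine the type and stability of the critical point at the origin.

A = [[-3,1],[0,-3]]; det(A-λI) = λ^2 + 6λ + 9.
repeated λ = -3 with a single eigenvector.

stable improper node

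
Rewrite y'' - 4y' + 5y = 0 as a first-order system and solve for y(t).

Let x_1 = y, x_2 = y'. Then x_1' = x_2 and x_2' = -5x_1 + 4x_2.
A = [[0,1],[-5,4]]; det(A-λI) = λ^2 - 4λ + 5.
Eigenvalues λ = 2 ± i.

y(t) = K_1e^(2t)cos(t) + K_2e^(2t)sin(t)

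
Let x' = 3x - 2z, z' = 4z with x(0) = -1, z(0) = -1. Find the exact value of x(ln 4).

A = [[3,-2],[0,4]]; eigenvalues λ = 3, 4.
Eigenvectors: (-1,0) for λ=3, (-2,1) for λ=4.
From the initial condition, c_1 = 3, c_2 = -1.
x(ln 4) = (3)(4^3)(-1) + (-1)(4^4)(-2) = 320.

320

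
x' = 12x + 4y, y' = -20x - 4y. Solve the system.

Coefficient matrix A = [[12, 4], [-20, -4]].
Characteristic polynomial det(A - λI) = λ^2 - 8λ + 32 = 0.
Eigenvalues λ = 4 ± 4i (complex conjugate pair).
For λ=4+4i: an eigenvector is (-1,2) - i(0,1) = (-1, 2 - i).
A real fundamental pair from Re and Im of e^((4+4i)t)v: X_1 = e^(4t)(cos(4t)·(-1,2) + sin(4t)·(0,1)), X_2 = e^(4t)(sin(4t)·(-1,2) - cos(4t)·(0,1)).
General solution: K_1X_1 + K_2X_2.

x(t) = -K_1e^(4t)cos(4t) - K_2e^(4t)sin(4t), y(t) = K_1e^(4t)sin(4t) + 2K_1e^(4t)cos(4t) + 2K_2e^(4t)sin(4t) - K_2e^(4t)cos(4t)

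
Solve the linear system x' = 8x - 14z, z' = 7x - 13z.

Coefficient matrix A = [[8, -14], [7, -13]].
Characteristic polynomial det(A - λI) = λ^2 + 5λ - 6 = 0.
Eigenvalues λ = -6, 1.
For λ=-6: (A-λI) row 1 is [14, -14], so an eigenvector is (1, 1).
For λ=1: (A-λI) row 1 is [7, -14], so an eigenvector is (-2, -1).
General solution: C_1e^(-6t)(1,1) + C_2e^(t)(-2,-1).

x(t) = C_1e^(-6t) - 2C_2e^(t), z(t) = C_1e^(-6t) - C_2e^(t)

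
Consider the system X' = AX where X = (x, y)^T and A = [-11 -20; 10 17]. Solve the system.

x(t) = -K_1e^(3t)sin(2t) + 3K_1e^(3t)cos(2t) + 3K_2e^(3t)sin(2t) + K_2e^(3t)cos(2t), y(t) = K_1e^(3t)sin(2t) - 2K_1e^(3t)cos(2t) - 2K_2e^(3t)sin(2t) - K_2e^(3t)cos(2t)

Coefficient matrix A = [[-11, -20], [10, 17]].
Characteristic polynomial det(A - λI) = λ^2 - 6λ + 13 = 0.
Eigenvalues λ = 3 ± 2i (complex conjugate pair).
For λ=3+2i: an eigenvector is (3,-2) - i(-1,1) = (3 + i, -2 - i).
A real fundamental pair from Re and Im of e^((3+2i)t)v: X_1 = e^(3t)(cos(2t)·(3,-2) + sin(2t)·(-1,1)), X_2 = e^(3t)(sin(2t)·(3,-2) - cos(2t)·(-1,1)).
General solution: K_1X_1 + K_2X_2.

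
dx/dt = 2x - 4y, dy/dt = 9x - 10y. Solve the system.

x(t) = 2K_1e^(-4t) + 2K_2te^(-4t) - K_2e^(-4t), y(t) = 3K_1e^(-4t) + 3K_2te^(-4t) - 2K_2e^(-4t)

Coefficient matrix A = [[2, -4], [9, -10]].
Characteristic polynomial det(A - λI) = λ^2 + 8λ + 16 = 0.
Single eigenvalue λ = -4 with algebraic multiplicity 2.
Eigenvector v = (2,3); generalized eigenvector w with (A-λI)w=v is (-1,-2).
General solution: e^(-4t)[K_1·v + K_2·(t·v + w)].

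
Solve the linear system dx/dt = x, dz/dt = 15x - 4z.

x(t) = C_2e^(t), z(t) = -C_1e^(-4t) + 3C_2e^(t)

Coefficient matrix A = [[1, 0], [15, -4]].
Characteristic polynomial det(A - λI) = λ^2 + 3λ - 4 = 0.
Eigenvalues λ = -4, 1.
For λ=-4: (A-λI) row 1 is [5, 0], so an eigenvector is (0, -1).
For λ=1: (A-λI) row 2 is [15, -5], so an eigenvector is (1, 3).
General solution: C_1e^(-4t)(0,-1) + C_2e^(t)(1,3).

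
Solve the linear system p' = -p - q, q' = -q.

Coefficient matrix A = [[-1, -1], [0, -1]].
Characteristic polynomial det(A - λI) = λ^2 + 2λ + 1 = 0.
Single eigenvalue λ = -1 with algebraic multiplicity 2.
Eigenvector v = (1,0); generalized eigenvector w with (A-λI)w=v is (2,-1).
General solution: e^(-t)[K_1·v + K_2·(t·v + w)].

p(t) = K_1e^(-t) + K_2te^(-t) + 2K_2e^(-t), q(t) = -K_2e^(-t)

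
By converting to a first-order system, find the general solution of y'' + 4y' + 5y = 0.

y(t) = C_1e^(-2t)cos(t) + C_2e^(-2t)sin(t)

Let x_1 = y, x_2 = y'. Then x_1' = x_2 and x_2' = -5x_1 - 4x_2.
A = [[0,1],[-5,-4]]; det(A-λI) = λ^2 + 4λ + 5.
Eigenvalues λ = -2 ± i.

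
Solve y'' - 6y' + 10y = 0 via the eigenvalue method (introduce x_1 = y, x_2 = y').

y(t) = K_1e^(3t)cos(t) + K_2e^(3t)sin(t)

Let x_1 = y, x_2 = y'. Then x_1' = x_2 and x_2' = -10x_1 + 6x_2.
A = [[0,1],[-10,6]]; det(A-λI) = λ^2 - 6λ + 10.
Eigenvalues λ = 3 ± i.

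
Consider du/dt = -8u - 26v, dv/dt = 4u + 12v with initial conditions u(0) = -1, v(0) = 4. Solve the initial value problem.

u(t) = -47e^(2t)sin(2t) - e^(2t)cos(2t), v(t) = 18e^(2t)sin(2t) + 4e^(2t)cos(2t)

Coefficient matrix A = [[-8, -26], [4, 12]].
Characteristic polynomial det(A - λI) = λ^2 - 4λ + 8 = 0.
Eigenvalues λ = 2 ± 2i (complex conjugate pair).
For λ=2+2i: an eigenvector is (-2,1) - i(-3,1) = (-2 + 3i, 1 - i).
A real fundamental pair from Re and Im of e^((2+2i)t)v: X_1 = e^(2t)(cos(2t)·(-2,1) + sin(2t)·(-3,1)), X_2 = e^(2t)(sin(2t)·(-2,1) - cos(2t)·(-3,1)).
General solution: K_1X_1 + K_2X_2.
Applying u(0)=-1, v(0)=4 gives K_1=11, K_2=7.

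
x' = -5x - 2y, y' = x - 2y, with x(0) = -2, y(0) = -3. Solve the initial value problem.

x(t) = 8e^(-3t) - 10e^(-4t), y(t) = -8e^(-3t) + 5e^(-4t)

Coefficient matrix A = [[-5, -2], [1, -2]].
Characteristic polynomial det(A - λI) = λ^2 + 7λ + 12 = 0.
Eigenvalues λ = -3, -4.
For λ=-3: (A-λI) row 1 is [-2, -2], so an eigenvector is (-1, 1).
For λ=-4: (A-λI) row 1 is [-1, -2], so an eigenvector is (2, -1).
General solution: c_1e^(-3t)(-1,1) + c_2e^(-4t)(2,-1).
Applying x(0)=-2, y(0)=-3 gives c_1=-8, c_2=-5.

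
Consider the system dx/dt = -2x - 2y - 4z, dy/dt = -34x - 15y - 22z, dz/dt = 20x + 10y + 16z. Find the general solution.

Coefficient matrix A = [[-2, -2, -4], [-34, -15, -22], [20, 10, 16]].
det(A - λI) = 0 gives eigenvalues λ = 1, 2, -4.
For λ=1: eigenvector (2,-7,2).
For λ=2: eigenvector (-1,2,0).
For λ=-4: eigenvector (0,-2,1).
General solution: K_1e^(t)(2,-7,2) + K_2e^(2t)(-1,2,0) + K_3e^(-4t)(0,-2,1).

x(t) = 2K_1e^(t) - K_2e^(2t), y(t) = -7K_1e^(t) + 2K_2e^(2t) - 2K_3e^(-4t), z(t) = 2K_1e^(t) + K_3e^(-4t)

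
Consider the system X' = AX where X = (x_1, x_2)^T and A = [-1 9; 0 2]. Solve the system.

Coefficient matrix A = [[-1, 9], [0, 2]].
Characteristic polynomial det(A - λI) = λ^2 - λ - 2 = 0.
Eigenvalues λ = -1, 2.
For λ=-1: (A-λI) row 1 is [0, 9], so an eigenvector is (1, 0).
For λ=2: (A-λI) row 1 is [-3, 9], so an eigenvector is (3, 1).
General solution: K_1e^(-t)(1,0) + K_2e^(2t)(3,1).

x_1(t) = K_1e^(-t) + 3K_2e^(2t), x_2(t) = K_2e^(2t)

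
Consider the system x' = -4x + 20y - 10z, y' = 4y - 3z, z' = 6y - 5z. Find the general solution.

Coefficient matrix A = [[-4, 20, -10], [0, 4, -3], [0, 6, -5]].
det(A - λI) = 0 gives eigenvalues λ = -2, 1, -4.
For λ=-2: eigenvector (0,1,2).
For λ=1: eigenvector (2,1,1).
For λ=-4: eigenvector (1,0,0).
General solution: K_1e^(-2t)(0,1,2) + K_2e^(t)(2,1,1) + K_3e^(-4t)(1,0,0).

x(t) = 2K_2e^(t) + K_3e^(-4t), y(t) = K_1e^(-2t) + K_2e^(t), z(t) = 2K_1e^(-2t) + K_2e^(t)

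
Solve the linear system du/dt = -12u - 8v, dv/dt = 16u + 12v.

u(t) = C_1e^(-4t) + C_2e^(4t), v(t) = -C_1e^(-4t) - 2C_2e^(4t)

Coefficient matrix A = [[-12, -8], [16, 12]].
Characteristic polynomial det(A - λI) = λ^2 - 16 = 0.
Eigenvalues λ = -4, 4.
For λ=-4: (A-λI) row 1 is [-8, -8], so an eigenvector is (1, -1).
For λ=4: (A-λI) row 1 is [-16, -8], so an eigenvector is (1, -2).
General solution: C_1e^(-4t)(1,-1) + C_2e^(4t)(1,-2).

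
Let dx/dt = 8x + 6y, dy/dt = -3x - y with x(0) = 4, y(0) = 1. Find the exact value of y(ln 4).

A = [[8,6],[-3,-1]]; eigenvalues λ = 5, 2.
Eigenvectors: (2,-1) for λ=5, (1,-1) for λ=2.
From the initial condition, c_1 = 5, c_2 = -6.
y(ln 4) = (5)(4^5)(-1) + (-6)(4^2)(-1) = -5024.

-5024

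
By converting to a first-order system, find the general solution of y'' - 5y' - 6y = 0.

y(t) = K_1e^(-t) + K_2e^(6t)

Let x_1 = y, x_2 = y'. Then x_1' = x_2 and x_2' = 6x_1 + 5x_2.
A = [[0,1],[6,5]]; det(A-λI) = λ^2 - 5λ - 6.
Eigenvalues λ = -1, 6 with eigenvectors (1,-1), (1,6).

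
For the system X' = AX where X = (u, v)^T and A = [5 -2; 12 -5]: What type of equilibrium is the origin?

saddle

A = [[5,-2],[12,-5]]; det(A-λI) = λ^2 - 1.
λ = 1, -1: opposite signs.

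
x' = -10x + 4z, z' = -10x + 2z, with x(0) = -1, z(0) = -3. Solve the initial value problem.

x(t) = -3e^(-4t)sin(2t) - e^(-4t)cos(2t), z(t) = -4e^(-4t)sin(2t) - 3e^(-4t)cos(2t)

Coefficient matrix A = [[-10, 4], [-10, 2]].
Characteristic polynomial det(A - λI) = λ^2 + 8λ + 20 = 0.
Eigenvalues λ = -4 ± 2i (complex conjugate pair).
For λ=-4+2i: an eigenvector is (-1,-2) - i(-1,-1) = (-1 + i, -2 + i).
A real fundamental pair from Re and Im of e^((-4+2i)t)v: X_1 = e^(-4t)(cos(2t)·(-1,-2) + sin(2t)·(-1,-1)), X_2 = e^(-4t)(sin(2t)·(-1,-2) - cos(2t)·(-1,-1)).
General solution: C_1X_1 + C_2X_2.
Applying x(0)=-1, z(0)=-3 gives C_1=2, C_2=1.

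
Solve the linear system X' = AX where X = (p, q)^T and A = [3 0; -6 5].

p(t) = C_2e^(3t), q(t) = C_1e^(5t) + 3C_2e^(3t)

Coefficient matrix A = [[3, 0], [-6, 5]].
Characteristic polynomial det(A - λI) = λ^2 - 8λ + 15 = 0.
Eigenvalues λ = 5, 3.
For λ=5: (A-λI) row 1 is [-2, 0], so an eigenvector is (0, 1).
For λ=3: (A-λI) row 2 is [-6, 2], so an eigenvector is (1, 3).
General solution: C_1e^(5t)(0,1) + C_2e^(3t)(1,3).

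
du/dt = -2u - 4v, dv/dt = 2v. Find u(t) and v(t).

Coefficient matrix A = [[-2, -4], [0, 2]].
Characteristic polynomial det(A - λI) = λ^2 - 4 = 0.
Eigenvalues λ = 2, -2.
For λ=2: (A-λI) row 1 is [-4, -4], so an eigenvector is (-1, 1).
For λ=-2: (A-λI) row 1 is [0, -4], so an eigenvector is (1, 0).
General solution: c_1e^(2t)(-1,1) + c_2e^(-2t)(1,0).

u(t) = -c_1e^(2t) + c_2e^(-2t), v(t) = c_1e^(2t)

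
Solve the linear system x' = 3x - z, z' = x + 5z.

Coefficient matrix A = [[3, -1], [1, 5]].
Characteristic polynomial det(A - λI) = λ^2 - 8λ + 16 = 0.
Single eigenvalue λ = 4 with algebraic multiplicity 2.
Eigenvector v = (-1,1); generalized eigenvector w with (A-λI)w=v is (0,1).
General solution: e^(4t)[C_1·v + C_2·(t·v + w)].

x(t) = -C_1e^(4t) - C_2te^(4t), z(t) = C_1e^(4t) + C_2te^(4t) + C_2e^(4t)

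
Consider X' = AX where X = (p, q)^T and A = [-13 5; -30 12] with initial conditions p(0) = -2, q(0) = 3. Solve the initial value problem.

p(t) = 7e^(2t) - 9e^(-3t), q(t) = 21e^(2t) - 18e^(-3t)

Coefficient matrix A = [[-13, 5], [-30, 12]].
Characteristic polynomial det(A - λI) = λ^2 + λ - 6 = 0.
Eigenvalues λ = -3, 2.
For λ=-3: (A-λI) row 1 is [-10, 5], so an eigenvector is (1, 2).
For λ=2: (A-λI) row 1 is [-15, 5], so an eigenvector is (-1, -3).
General solution: K_1e^(-3t)(1,2) + K_2e^(2t)(-1,-3).
Applying p(0)=-2, q(0)=3 gives K_1=-9, K_2=-7.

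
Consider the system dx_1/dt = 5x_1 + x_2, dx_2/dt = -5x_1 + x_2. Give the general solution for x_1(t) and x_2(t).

x_1(t) = c_1e^(3t)cos(t) + c_2e^(3t)sin(t), x_2(t) = -c_1e^(3t)sin(t) - 2c_1e^(3t)cos(t) - 2c_2e^(3t)sin(t) + c_2e^(3t)cos(t)

Coefficient matrix A = [[5, 1], [-5, 1]].
Characteristic polynomial det(A - λI) = λ^2 - 6λ + 10 = 0.
Eigenvalues λ = 3 ± i (complex conjugate pair).
For λ=3+i: an eigenvector is (1,-2) - i(0,-1) = (1, -2 + i).
A real fundamental pair from Re and Im of e^((3+i)t)v: X_1 = e^(3t)(cos(t)·(1,-2) + sin(t)·(0,-1)), X_2 = e^(3t)(sin(t)·(1,-2) - cos(t)·(0,-1)).
General solution: c_1X_1 + c_2X_2.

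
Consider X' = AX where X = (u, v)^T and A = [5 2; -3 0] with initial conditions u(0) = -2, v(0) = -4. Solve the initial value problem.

u(t) = -14e^(3t) + 12e^(2t), v(t) = 14e^(3t) - 18e^(2t)

Coefficient matrix A = [[5, 2], [-3, 0]].
Characteristic polynomial det(A - λI) = λ^2 - 5λ + 6 = 0.
Eigenvalues λ = 2, 3.
For λ=2: (A-λI) row 1 is [3, 2], so an eigenvector is (-2, 3).
For λ=3: (A-λI) row 1 is [2, 2], so an eigenvector is (-1, 1).
General solution: K_1e^(2t)(-2,3) + K_2e^(3t)(-1,1).
Applying u(0)=-2, v(0)=-4 gives K_1=-6, K_2=14.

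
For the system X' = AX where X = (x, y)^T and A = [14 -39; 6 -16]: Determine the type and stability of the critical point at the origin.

A = [[14,-39],[6,-16]]; det(A-λI) = λ^2 + 2λ + 10.
λ = -1 ± 3i: negative real part.

stable spiral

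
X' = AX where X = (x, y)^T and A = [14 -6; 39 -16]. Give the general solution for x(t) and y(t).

x(t) = -c_1e^(-t)sin(3t) - c_1e^(-t)cos(3t) - c_2e^(-t)sin(3t) + c_2e^(-t)cos(3t), y(t) = -3c_1e^(-t)sin(3t) - 2c_1e^(-t)cos(3t) - 2c_2e^(-t)sin(3t) + 3c_2e^(-t)cos(3t)

Coefficient matrix A = [[14, -6], [39, -16]].
Characteristic polynomial det(A - λI) = λ^2 + 2λ + 10 = 0.
Eigenvalues λ = -1 ± 3i (complex conjugate pair).
For λ=-1+3i: an eigenvector is (-1,-2) - i(-1,-3) = (-1 + i, -2 + 3i).
A real fundamental pair from Re and Im of e^((-1+3i)t)v: X_1 = e^(-t)(cos(3t)·(-1,-2) + sin(3t)·(-1,-3)), X_2 = e^(-t)(sin(3t)·(-1,-2) - cos(3t)·(-1,-3)).
General solution: c_1X_1 + c_2X_2.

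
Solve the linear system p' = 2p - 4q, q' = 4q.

p(t) = 2K_1e^(4t) - K_2e^(2t), q(t) = -K_1e^(4t)

Coefficient matrix A = [[2, -4], [0, 4]].
Characteristic polynomial det(A - λI) = λ^2 - 6λ + 8 = 0.
Eigenvalues λ = 4, 2.
For λ=4: (A-λI) row 1 is [-2, -4], so an eigenvector is (2, -1).
For λ=2: (A-λI) row 1 is [0, -4], so an eigenvector is (-1, 0).
General solution: K_1e^(4t)(2,-1) + K_2e^(2t)(-1,0).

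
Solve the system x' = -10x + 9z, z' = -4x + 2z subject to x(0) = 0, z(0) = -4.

Coefficient matrix A = [[-10, 9], [-4, 2]].
Characteristic polynomial det(A - λI) = λ^2 + 8λ + 16 = 0.
Single eigenvalue λ = -4 with algebraic multiplicity 2.
Eigenvector v = (-3,-2); generalized eigenvector w with (A-λI)w=v is (-1,-1).
General solution: e^(-4t)[c_1·v + c_2·(t·v + w)].
Applying x(0)=0, z(0)=-4 gives c_1=-4, c_2=12.

x(t) = -36te^(-4t), z(t) = -24te^(-4t) - 4e^(-4t)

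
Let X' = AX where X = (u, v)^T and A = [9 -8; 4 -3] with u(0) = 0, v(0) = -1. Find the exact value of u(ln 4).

2040

A = [[9,-8],[4,-3]]; eigenvalues λ = 5, 1.
Eigenvectors: (-2,-1) for λ=5, (1,1) for λ=1.
From the initial condition, c_1 = -1, c_2 = -2.
u(ln 4) = (-1)(4^5)(-2) + (-2)(4^1)(1) = 2040.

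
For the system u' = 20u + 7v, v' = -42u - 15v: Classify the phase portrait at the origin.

saddle

A = [[20,7],[-42,-15]]; det(A-λI) = λ^2 - 5λ - 6.
λ = -1, 6: opposite signs.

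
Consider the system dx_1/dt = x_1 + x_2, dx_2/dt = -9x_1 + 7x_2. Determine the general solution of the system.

Coefficient matrix A = [[1, 1], [-9, 7]].
Characteristic polynomial det(A - λI) = λ^2 - 8λ + 16 = 0.
Single eigenvalue λ = 4 with algebraic multiplicity 2.
Eigenvector v = (1,3); generalized eigenvector w with (A-λI)w=v is (-1,-2).
General solution: e^(4t)[K_1·v + K_2·(t·v + w)].

x_1(t) = K_1e^(4t) + K_2te^(4t) - K_2e^(4t), x_2(t) = 3K_1e^(4t) + 3K_2te^(4t) - 2K_2e^(4t)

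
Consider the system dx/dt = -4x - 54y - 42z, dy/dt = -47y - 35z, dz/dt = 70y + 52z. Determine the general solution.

x(t) = c_1e^(-4t) + 4c_2e^(2t) - 6c_3e^(3t), y(t) = 5c_2e^(2t) - 7c_3e^(3t), z(t) = -7c_2e^(2t) + 10c_3e^(3t)

Coefficient matrix A = [[-4, -54, -42], [0, -47, -35], [0, 70, 52]].
det(A - λI) = 0 gives eigenvalues λ = -4, 2, 3.
For λ=-4: eigenvector (1,0,0).
For λ=2: eigenvector (4,5,-7).
For λ=3: eigenvector (-6,-7,10).
General solution: c_1e^(-4t)(1,0,0) + c_2e^(2t)(4,5,-7) + c_3e^(3t)(-6,-7,10).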